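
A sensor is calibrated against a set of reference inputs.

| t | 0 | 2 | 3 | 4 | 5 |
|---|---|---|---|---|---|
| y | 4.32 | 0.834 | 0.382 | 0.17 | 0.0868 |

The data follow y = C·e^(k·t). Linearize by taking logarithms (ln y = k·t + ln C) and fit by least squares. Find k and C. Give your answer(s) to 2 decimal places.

Linearized form: ln y = k·t + ln C. From the 5 transformed points,
Σt = 14.0000, Σ(t)² = 54.0000, Σln y = -3.8967, Σt·ln y = -22.5586.
Equations: 54.0000·k + 14.0000·ln C = -22.5586;  14.0000·k + 5·ln C = -3.8967.
Solving (det = 74.0000): k = -0.78702, ln C = 1.42430, so C = exp(1.42430) = 4.15497.

k = -0.79, C = 4.15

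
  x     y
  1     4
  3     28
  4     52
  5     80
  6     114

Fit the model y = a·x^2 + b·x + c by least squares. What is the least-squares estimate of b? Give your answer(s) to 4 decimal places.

b = 0.0280

AᵀA·[a, b, c]ᵀ = Aᵀy reads: 2259·a + 433·b + 87·c = 7192;  433·a + 87·b + 19·c = 1380;  87·a + 19·b + 5·c = 278.
Inverting the 3×3 Gram matrix, [a, b, c]ᵀ = [2143/679, 19/679, 56/97]ᵀ.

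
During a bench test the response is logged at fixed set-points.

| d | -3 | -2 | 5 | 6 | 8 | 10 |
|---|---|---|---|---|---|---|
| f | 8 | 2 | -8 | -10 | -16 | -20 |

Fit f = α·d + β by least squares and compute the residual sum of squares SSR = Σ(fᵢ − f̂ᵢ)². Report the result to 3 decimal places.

SSR = 13.221

Sums needed: Σd·d = 238, Σd = 24, Σ1 = 6.
Moment sums: Σd·f = -456, Σf = -44.
Normal equations: [[238, 24]; [24, 6]]·[α, β]ᵀ = [-456, -44]ᵀ.
Δ = 238·6 − 24² = 852.
α = ((-456)·6 − 24·(-44))/852 = -140/71; β = (238·(-44) − 24·(-456))/852 = 118/213.
Residuals: 326/213, -532/213, 278/213, 272/213, -166/213, -178/213; SSR = 2816/213.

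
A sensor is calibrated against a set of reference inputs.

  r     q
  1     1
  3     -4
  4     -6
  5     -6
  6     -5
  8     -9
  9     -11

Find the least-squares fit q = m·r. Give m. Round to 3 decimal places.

The normal system AᵀA·[m]ᵀ = Aᵀq is [[232]]·[m]ᵀ = [-266]ᵀ.
m = (-266)/232 = -1.14655.

m = -1.147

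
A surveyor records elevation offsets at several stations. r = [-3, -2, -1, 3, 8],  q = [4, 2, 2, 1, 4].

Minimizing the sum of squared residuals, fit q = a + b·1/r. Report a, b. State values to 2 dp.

From the data, Σ1 = 5, Σ1/r = -11/8, Σ1/r·1/r = 857/576.
Right-hand side: Σq = 13, Σ1/r·q = -7/2.
So MᵀM·[a, b]ᵀ = Mᵀq: [[5, -11/8]; [-11/8, 857/576]]·[a, b]ᵀ = [13, -7/2]ᵀ.
det = 5·(857/576) − (-11/8)² = 799/144.
a = (13·(857/576) − (-11/8)·(-7/2))/(799/144) = 8369/3196; b = (5·(-7/2) − (-11/8)·13)/(799/144) = 54/799.

a = 2.62, b = 0.07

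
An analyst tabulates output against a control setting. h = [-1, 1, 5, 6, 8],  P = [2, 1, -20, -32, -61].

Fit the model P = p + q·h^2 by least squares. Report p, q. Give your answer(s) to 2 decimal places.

p = 3.09, q = -0.99

Normal-equation sums: Σ1 = 5, Σh^2 = 127, Σh^2·h^2 = 6019.
Right-hand side: ΣP = -110, Σh^2·P = -5553.
Normal equations: [[5, 127]; [127, 6019]]·[p, q]ᵀ = [-110, -5553]ᵀ.
det = 5·6019 − 127² = 13966.
p = ((-110)·6019 − 127·(-5553))/13966 = 43141/13966; q = (5·(-5553) − 127·(-110))/13966 = -13795/13966.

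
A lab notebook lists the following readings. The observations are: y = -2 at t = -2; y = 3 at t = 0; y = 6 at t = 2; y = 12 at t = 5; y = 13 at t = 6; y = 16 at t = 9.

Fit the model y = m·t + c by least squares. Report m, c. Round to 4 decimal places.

The normal system MᵀM·[m, c]ᵀ = Mᵀy is [[150, 20]; [20, 6]]·[m, c]ᵀ = [298, 48]ᵀ.
Eliminating c: 6·(row 1) − 20·(row 2) gives 500·m = 6·298 − 20·48 = 828, so m = 207/125.
Then c = (48 − 20·(207/125))/6 = 62/25.

m = 1.6560, c = 2.4800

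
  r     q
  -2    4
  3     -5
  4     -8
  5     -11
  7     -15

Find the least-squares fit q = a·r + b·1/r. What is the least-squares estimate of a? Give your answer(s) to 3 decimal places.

MᵀM·[a, b]ᵀ = Mᵀq reads: 103·a + 5·b = -215;  5·a + (85381/176400)·b = -1051/105.
(Σr·r = 103, Σr·1/r = 5, Σ1/r·1/r = 85381/176400, Σr·q = -215, Σ1/r·q = -1051/105.)
Δ = 103·(85381/176400) − 5² = 4384243/176400.
a = ((-215)·(85381/176400) − 5·(-1051/105))/(4384243/176400) = -9528515/4384243; b = (103·(-1051/105) − 5·(-215))/(4384243/176400) = 7764960/4384243.

a = -2.173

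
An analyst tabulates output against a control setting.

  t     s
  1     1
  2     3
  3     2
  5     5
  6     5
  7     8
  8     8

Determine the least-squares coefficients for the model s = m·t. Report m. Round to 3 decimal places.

The normal equations are: 188·m = 188.
(Σt·t = 188, Σt·s = 188.)
Hence m = 188 / 188 ≈ 1.

m = 1.000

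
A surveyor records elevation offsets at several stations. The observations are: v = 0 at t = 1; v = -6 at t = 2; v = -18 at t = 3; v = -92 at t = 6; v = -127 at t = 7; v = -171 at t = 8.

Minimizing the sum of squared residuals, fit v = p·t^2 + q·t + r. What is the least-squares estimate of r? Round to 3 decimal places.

The normal system MᵀM·[p, q, r]ᵀ = Mᵀv is [[7891, 1107, 163]; [1107, 163, 27]; [163, 27, 6]]·[p, q, r]ᵀ = [-20665, -2875, -414]ᵀ.
Inverting the 3×3 Gram matrix, [p, q, r]ᵀ = [-465/152, 39707/12616, -86/1577]ᵀ.

r = -0.055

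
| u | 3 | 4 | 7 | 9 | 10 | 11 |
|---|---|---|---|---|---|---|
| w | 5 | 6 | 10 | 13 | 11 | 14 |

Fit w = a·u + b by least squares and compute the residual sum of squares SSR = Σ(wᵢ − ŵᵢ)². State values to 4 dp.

SSR = 5.2000

Sums needed: Σu·u = 376, Σu = 44, Σ1 = 6.
For Aᵀw: Σu·w = 490, Σw = 59.
AᵀA·[a, b]ᵀ = Aᵀw becomes [[376, 44]; [44, 6]]·[a, b]ᵀ = [490, 59]ᵀ.
Eliminating b: 6·(row 1) − 44·(row 2) gives 320·a = 6·490 − 44·59 = 344, so a = 43/40.
Then b = (59 − 44·(43/40))/6 = 39/20.
Residuals: -7/40, -1/4, 21/40, 11/8, -17/10, 9/40; SSR = 26/5.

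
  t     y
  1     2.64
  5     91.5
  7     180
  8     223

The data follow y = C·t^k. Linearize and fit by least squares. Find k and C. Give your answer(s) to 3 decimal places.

Taking logs, ln y = k·ln t + ln C, so regress ln y on ln t.
Sums: Σln t = 5.6348, Σ(ln t)² = 10.7009, Σln y = 16.0872, Σln t·ln y = 28.6177.
Normal system: [[10.7009, 5.6348]; [5.6348, 4]]·[k, ln C]ᵀ = [28.6177, 16.0872]ᵀ.
Slope k = (n·Σln t·ln y − Σln t·Σln y)/(n·Σ(ln t)² − (Σln t)²) = (4·28.6177 − 5.6348·16.0872)/11.0529 = 2.15532; ln C = (Σln y − k·Σln t)/n = 0.98562, so C = exp(0.98562) = 2.67946.

k = 2.155, C = 2.679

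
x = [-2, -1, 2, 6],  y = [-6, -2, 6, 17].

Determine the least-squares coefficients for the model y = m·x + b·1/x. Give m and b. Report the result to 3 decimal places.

With design matrix A, AᵀA = [[45, 4]; [4, 55/36]] and Aᵀy = [128, 65/6]ᵀ.
det = 45·(55/36) − 4² = 211/4.
m = (128·(55/36) − 4·(65/6))/(211/4) = 5480/1899; b = (45·(65/6) − 4·128)/(211/4) = -98/211.

m = 2.886, b = -0.464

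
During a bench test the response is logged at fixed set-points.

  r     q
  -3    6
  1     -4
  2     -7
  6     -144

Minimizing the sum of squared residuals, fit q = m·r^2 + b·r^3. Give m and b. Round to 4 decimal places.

From the data, Σr^2·r^2 = 1394, Σr^2·r^3 = 7566, Σr^3·r^3 = 47450.
Right-hand side: Σr^2·q = -5162, Σr^3·q = -31326.
So XᵀX·[m, b]ᵀ = Xᵀq: [[1394, 7566]; [7566, 47450]]·[m, b]ᵀ = [-5162, -31326]ᵀ.
Eliminating b: 47450·(row 1) − 7566·(row 2) gives 8900944·m = 47450·(-5162) − 7566·(-31326) = -7924384, so m = -38098/42793.
Then b = ((-31326) − 7566·(-38098/42793))/47450 = -288297/556309.

m = -0.8903, b = -0.5182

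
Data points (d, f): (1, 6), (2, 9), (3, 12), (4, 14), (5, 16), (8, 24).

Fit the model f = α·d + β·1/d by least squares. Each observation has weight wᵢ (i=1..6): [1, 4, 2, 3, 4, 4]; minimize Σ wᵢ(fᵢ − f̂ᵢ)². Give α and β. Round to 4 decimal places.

α = 2.9938, β = 5.0950

XᵀWX·[α, β]ᵀ = XᵀWf reads: 439·α + 18·β = 1406;  18·α + (2369/900)·β = 673/10.
(Σwᵢ·d·d = 439, Σwᵢ·d·1/d = 18, Σwᵢ·1/d·1/d = 2369/900, Σwᵢ·d·f = 1406, Σwᵢ·1/d·f = 673/10.)
Δ = 439·(2369/900) − 18² = 748391/900.
α = (1406·(2369/900) − 18·(673/10))/(748391/900) = 2240554/748391; β = (439·(673/10) − 18·1406)/(748391/900) = 3813030/748391.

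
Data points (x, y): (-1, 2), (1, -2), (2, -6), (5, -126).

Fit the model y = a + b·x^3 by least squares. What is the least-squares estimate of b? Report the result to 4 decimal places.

Setting ∂/∂a … = 0 gives: 4·a + 133·b = -132;  133·a + 15691·b = -15802.
det = 4·15691 − 133² = 45075.
a = ((-132)·15691 − 133·(-15802))/45075 = 30454/45075; b = (4·(-15802) − 133·(-132))/45075 = -45652/45075.

b = -1.0128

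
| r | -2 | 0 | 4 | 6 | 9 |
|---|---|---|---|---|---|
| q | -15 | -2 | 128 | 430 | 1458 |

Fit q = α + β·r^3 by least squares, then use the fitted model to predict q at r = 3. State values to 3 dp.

Setting ∂/∂α … = 0 gives: 5·α + 1001·β = 1999;  1001·α + 582257·β = 1164074.
(Σ1 = 5, Σr^3 = 1001, Σr^3·r^3 = 582257, Σq = 1999, Σr^3·q = 1164074.)
det = 5·582257 − 1001² = 1909284.
α = (1999·582257 − 1001·1164074)/1909284 = -100487/146868; β = (5·1164074 − 1001·1999)/1909284 = 3819371/1909284.
At r = 3: q̂ = (-100487/146868)·(1) + (3819371/1909284)·(27) = 50908343/954642.

q̂ = 53.327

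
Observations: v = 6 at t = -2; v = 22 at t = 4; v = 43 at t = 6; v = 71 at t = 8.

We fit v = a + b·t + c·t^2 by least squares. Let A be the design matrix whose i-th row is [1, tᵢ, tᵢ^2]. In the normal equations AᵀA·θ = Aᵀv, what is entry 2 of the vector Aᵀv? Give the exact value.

902

Entry 2 ↔ basis t, so (Aᵀv)_{2} = Σᵢ (t)·vᵢ = (-2)·(6) + (4)·(22) + (6)·(43) + (8)·(71) = 902.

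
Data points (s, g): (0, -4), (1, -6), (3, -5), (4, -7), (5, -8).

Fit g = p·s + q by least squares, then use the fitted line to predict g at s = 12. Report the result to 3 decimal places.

Forming XᵀX = [[51, 13]; [13, 5]] and Xᵀg = [-89, -30]ᵀ gives XᵀX·[p, q]ᵀ = Xᵀg.
det = 51·5 − 13² = 86.
p = ((-89)·5 − 13·(-30))/86 = -55/86; q = (51·(-30) − 13·(-89))/86 = -373/86.
At s = 12: ĝ = (-55/86)·(12) + (-373/86)·(1) = -1033/86.

ĝ = -12.012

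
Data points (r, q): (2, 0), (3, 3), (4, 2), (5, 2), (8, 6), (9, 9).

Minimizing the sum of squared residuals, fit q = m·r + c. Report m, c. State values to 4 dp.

The normal equations are: 199·m + 31·c = 156;  31·m + 6·c = 22.
Eliminating c: 6·(row 1) − 31·(row 2) gives 233·m = 6·156 − 31·22 = 254, so m = 254/233.
Then c = (22 − 31·(254/233))/6 = -458/233.

m = 1.0901, c = -1.9657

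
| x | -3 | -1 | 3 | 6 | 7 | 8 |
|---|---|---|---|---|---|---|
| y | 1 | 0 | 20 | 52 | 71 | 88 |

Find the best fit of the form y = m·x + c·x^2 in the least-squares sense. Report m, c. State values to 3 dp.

m = 2.801, c = 1.028

Forming AᵀA = [[168, 1070]; [1070, 7956]] and Aᵀy = [1570, 11172]ᵀ gives AᵀA·[m, c]ᵀ = Aᵀy.
Eliminating c: 7956·(row 1) − 1070·(row 2) gives 191708·m = 7956·1570 − 1070·11172 = 536880, so m = 134220/47927.
Then c = (11172 − 1070·(134220/47927))/7956 = 49249/47927.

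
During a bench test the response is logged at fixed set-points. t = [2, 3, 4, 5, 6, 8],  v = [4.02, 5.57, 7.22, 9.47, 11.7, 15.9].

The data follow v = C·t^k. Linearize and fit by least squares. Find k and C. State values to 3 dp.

k = 1.005, C = 1.903

Let Y = ln v. Fitting Y = k·ln t + ln C by least squares:
Sums: Σln t = 8.6587, Σ(ln t)² = 13.7340, Σln v = 12.5596, Σln t·ln v = 19.3692.
Normal system: [[13.7340, 8.6587]; [8.6587, 6]]·[k, ln C]ᵀ = [19.3692, 12.5596]ᵀ.
Δ = 13.7340·6 − (8.6587)² = 7.4309; k = (19.3692·6 − 8.6587·12.5596)/7.4309 = 1.00471, ln C = (13.7340·12.5596 − 8.6587·19.3692)/7.4309 = 0.64335, so C = exp(0.64335) = 1.90284.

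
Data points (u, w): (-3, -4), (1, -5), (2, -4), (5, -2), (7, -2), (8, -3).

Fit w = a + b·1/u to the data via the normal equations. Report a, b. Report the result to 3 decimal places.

From the data, Σ1 = 6, Σ1/u = 1373/840, Σ1/u·1/u = 1014049/705600.
And Σw = -20, Σ1/u·w = -5651/840.
Normal equations: [[6, 1373/840]; [1373/840, 1014049/705600]]·[a, b]ᵀ = [-20, -5651/840]ᵀ.
det = 6·(1014049/705600) − (1373/840)² = 839833/141120.
a = ((-20)·(1014049/705600) − (1373/840)·(-5651/840))/(839833/141120) = -12522157/4199165; b = (6·(-5651/840) − (1373/840)·(-20))/(839833/141120) = -1082928/839833.

a = -2.982, b = -1.289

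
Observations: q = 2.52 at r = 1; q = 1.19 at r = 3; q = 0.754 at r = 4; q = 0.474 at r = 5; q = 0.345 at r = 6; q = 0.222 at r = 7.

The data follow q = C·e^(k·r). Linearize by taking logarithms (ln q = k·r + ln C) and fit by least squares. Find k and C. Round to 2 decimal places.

Linearized form: ln q = k·r + ln C. From the 6 transformed points,
XᵀX = [[136.0000, 26.0000]; [26.0000, 6]], rhs = [-20.3369, -2.5000]ᵀ  (here Σr = 26.0000, Σ(r)² = 136.0000, Σln q = -2.5000, Σr·ln q = -20.3369).
Slope k = (n·Σr·ln q − Σr·Σln q)/(n·Σ(r)² − (Σr)²) = (6·-20.3369 − 26.0000·-2.5000)/140.0000 = -0.40730; ln C = (Σln q − k·Σr)/n = 1.34829, so C = exp(1.34829) = 3.85084.

k = -0.41, C = 3.85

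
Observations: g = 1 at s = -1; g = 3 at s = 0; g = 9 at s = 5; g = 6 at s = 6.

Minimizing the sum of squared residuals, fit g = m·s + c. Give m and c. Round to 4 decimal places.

m = 0.8784, c = 2.5541

MᵀM·[m, c]ᵀ = Mᵀg reads: 62·m + 10·c = 80;  10·m + 4·c = 19.
Determinant 62·4 − 10² = 148.
m = (80·4 − 10·19)/148 = 65/74; c = (62·19 − 10·80)/148 = 189/74.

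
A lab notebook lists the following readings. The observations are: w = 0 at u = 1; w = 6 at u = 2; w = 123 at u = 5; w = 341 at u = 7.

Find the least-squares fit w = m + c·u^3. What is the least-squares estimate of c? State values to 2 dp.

Forming AᵀA = [[4, 477]; [477, 133339]] and Aᵀw = [470, 132386]ᵀ gives AᵀA·[m, c]ᵀ = Aᵀw.
det = 4·133339 − 477² = 305827.
m = (470·133339 − 477·132386)/305827 = -478792/305827; c = (4·132386 − 477·470)/305827 = 305354/305827.

c = 1.00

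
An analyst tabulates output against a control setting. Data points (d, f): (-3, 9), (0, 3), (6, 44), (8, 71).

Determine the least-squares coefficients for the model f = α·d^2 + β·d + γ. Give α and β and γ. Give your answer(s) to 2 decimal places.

Forming MᵀM = [[5473, 701, 109]; [701, 109, 11]; [109, 11, 4]] and Mᵀf = [6209, 805, 127]ᵀ gives MᵀM·[α, β, γ]ᵀ = Mᵀf.
Row-reducing yields α = 2237/2406, β = 12631/12030, γ = 7071/2005.

α = 0.93, β = 1.05, γ = 3.53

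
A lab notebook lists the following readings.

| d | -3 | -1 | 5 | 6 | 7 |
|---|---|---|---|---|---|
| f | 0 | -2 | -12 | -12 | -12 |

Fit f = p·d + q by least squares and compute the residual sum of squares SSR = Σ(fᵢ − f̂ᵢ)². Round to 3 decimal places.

Sums needed: Σd·d = 120, Σd = 14, Σ1 = 5.
Right-hand side: Σd·f = -214, Σf = -38.
Δ = 120·5 − 14² = 404.
p = ((-214)·5 − 14·(-38))/404 = -269/202; q = (120·(-38) − 14·(-214))/404 = -391/101.
Residuals: -25/202, 109/202, -297/202, -14/101, 241/202; SSR = 395/101.

SSR = 3.911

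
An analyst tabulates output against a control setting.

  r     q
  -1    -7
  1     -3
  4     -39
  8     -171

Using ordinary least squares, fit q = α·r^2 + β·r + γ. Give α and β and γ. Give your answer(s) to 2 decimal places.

AᵀA·[α, β, γ]ᵀ = Aᵀq reads: 4354·α + 576·β + 82·γ = -11578;  576·α + 82·β + 12·γ = -1520;  82·α + 12·β + 4·γ = -220.
Row-reducing yields α = -2296/781, β = 170/71, γ = -1497/781.

α = -2.94, β = 2.39, γ = -1.92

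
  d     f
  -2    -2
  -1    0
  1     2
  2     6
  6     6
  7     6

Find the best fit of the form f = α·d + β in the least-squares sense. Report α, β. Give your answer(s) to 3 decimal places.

α = 0.853, β = 1.152

From the data, Σd·d = 95, Σd = 13, Σ1 = 6.
Right-hand side: Σd·f = 96, Σf = 18.
So AᵀA·[α, β]ᵀ = Aᵀf: [[95, 13]; [13, 6]]·[α, β]ᵀ = [96, 18]ᵀ.
det = 95·6 − 13² = 401.
α = (96·6 − 13·18)/401 = 342/401; β = (95·18 − 13·96)/401 = 462/401.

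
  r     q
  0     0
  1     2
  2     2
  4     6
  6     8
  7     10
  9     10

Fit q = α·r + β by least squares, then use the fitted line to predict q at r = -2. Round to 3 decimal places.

q̂ = -1.974

The normal equations are: 187·α + 29·β = 238;  29·α + 7·β = 38.
(Σr·r = 187, Σr = 29, Σ1 = 7, Σr·q = 238, Σq = 38.)
Eliminating β: 7·(row 1) − 29·(row 2) gives 468·α = 7·238 − 29·38 = 564, so α = 47/39.
Then β = (38 − 29·(47/39))/7 = 17/39.
At r = -2: q̂ = (47/39)·(-2) + (17/39)·(1) = -77/39.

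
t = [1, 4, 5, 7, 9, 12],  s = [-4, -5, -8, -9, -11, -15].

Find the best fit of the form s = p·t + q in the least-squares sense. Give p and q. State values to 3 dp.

Normal-equation sums: Σt·t = 316, Σt = 38, Σ1 = 6.
And Σt·s = -406, Σs = -52.
Eliminating q: 6·(row 1) − 38·(row 2) gives 452·p = 6·(-406) − 38·(-52) = -460, so p = -115/113.
Then q = ((-52) − 38·(-115/113))/6 = -251/113.

p = -1.018, q = -2.221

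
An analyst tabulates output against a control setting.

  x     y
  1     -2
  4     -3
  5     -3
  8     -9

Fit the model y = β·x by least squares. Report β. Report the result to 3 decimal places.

β = -0.953

The normal system MᵀM·[β]ᵀ = Mᵀy is [[106]]·[β]ᵀ = [-101]ᵀ.
Hence β = -101 / 106 ≈ -0.95283.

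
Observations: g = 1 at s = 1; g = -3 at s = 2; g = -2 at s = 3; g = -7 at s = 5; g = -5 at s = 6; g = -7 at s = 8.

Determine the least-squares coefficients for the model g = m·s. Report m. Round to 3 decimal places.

The normal equations are: 139·m = -132.
Hence m = -132 / 139 ≈ -0.94964.

m = -0.950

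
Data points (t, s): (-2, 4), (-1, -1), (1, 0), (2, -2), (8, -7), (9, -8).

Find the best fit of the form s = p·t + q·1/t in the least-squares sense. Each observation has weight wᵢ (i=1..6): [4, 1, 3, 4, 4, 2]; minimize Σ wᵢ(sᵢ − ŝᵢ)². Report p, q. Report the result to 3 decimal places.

The normal equations are: 454·p + 18·q = -415;  18·p + (7889/1296)·q = -293/18.
Eliminating q: (7889/1296)·(row 1) − 18·(row 2) gives (1580851/648)·p = (7889/1296)·(-415) − 18·(-293/18) = -2894207/1296, so p = -2894207/3161702.
Then q = ((-293/18) − 18·(-2894207/3161702))/(7889/1296) = 51768/1580851.

p = -0.915, q = 0.033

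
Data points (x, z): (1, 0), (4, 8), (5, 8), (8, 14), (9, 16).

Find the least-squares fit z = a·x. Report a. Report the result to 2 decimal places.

a = 1.75

MᵀM·[a]ᵀ = Mᵀz reads: 187·a = 328.
(Σx·x = 187, Σx·z = 328.)
Hence a = 328 / 187 ≈ 1.75401.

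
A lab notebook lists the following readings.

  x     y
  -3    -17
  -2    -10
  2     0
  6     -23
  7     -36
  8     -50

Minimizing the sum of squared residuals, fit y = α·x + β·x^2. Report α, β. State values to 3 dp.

The normal system AᵀA·[α, β]ᵀ = Aᵀy is [[166, 1044]; [1044, 7906]]·[α, β]ᵀ = [-719, -5985]ᵀ.
Eliminating β: 7906·(row 1) − 1044·(row 2) gives 222460·α = 7906·(-719) − 1044·(-5985) = 563926, so α = 281963/111230.
Then β = ((-5985) − 1044·(281963/111230))/7906 = -121437/111230.

α = 2.535, β = -1.092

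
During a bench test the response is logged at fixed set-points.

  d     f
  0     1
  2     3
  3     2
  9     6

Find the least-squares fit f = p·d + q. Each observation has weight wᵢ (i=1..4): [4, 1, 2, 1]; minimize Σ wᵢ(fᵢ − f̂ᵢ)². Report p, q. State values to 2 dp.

p = 0.54, q = 0.99

Compute the Gram sums: Σwᵢ·d·d = 103, Σwᵢ·d = 17, Σwᵢ·1 = 8.
For XᵀWf: Σwᵢ·d·f = 72, Σwᵢ·f = 17.
Normal equations: [[103, 17]; [17, 8]]·[p, q]ᵀ = [72, 17]ᵀ.
det = 103·8 − 17² = 535.
p = (72·8 − 17·17)/535 = 287/535; q = (103·17 − 17·72)/535 = 527/535.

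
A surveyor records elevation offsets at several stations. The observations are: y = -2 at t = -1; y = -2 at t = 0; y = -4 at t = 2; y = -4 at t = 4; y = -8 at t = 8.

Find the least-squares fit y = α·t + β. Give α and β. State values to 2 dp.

Entries of XᵀX: Σt·t = 85, Σt = 13, Σ1 = 5.
And Σt·y = -86, Σy = -20.
Eliminating β: 5·(row 1) − 13·(row 2) gives 256·α = 5·(-86) − 13·(-20) = -170, so α = -85/128.
Then β = ((-20) − 13·(-85/128))/5 = -291/128.

α = -0.66, β = -2.27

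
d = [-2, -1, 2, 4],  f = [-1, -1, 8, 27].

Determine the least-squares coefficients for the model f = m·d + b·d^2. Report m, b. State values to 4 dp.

Compute the Gram sums: Σd·d = 25, Σd·d^2 = 63, Σd^2·d^2 = 289.
Moment sums: Σd·f = 127, Σd^2·f = 459.
Normal equations: [[25, 63]; [63, 289]]·[m, b]ᵀ = [127, 459]ᵀ.
Eliminating b: 289·(row 1) − 63·(row 2) gives 3256·m = 289·127 − 63·459 = 7786, so m = 3893/1628.
Then b = (459 − 63·(3893/1628))/289 = 1737/1628.

m = 2.3913, b = 1.0670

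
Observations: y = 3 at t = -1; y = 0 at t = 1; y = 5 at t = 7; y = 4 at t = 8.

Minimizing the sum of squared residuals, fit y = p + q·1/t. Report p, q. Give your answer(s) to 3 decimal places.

p = 3.086, q = -1.283

Forming XᵀX = [[4, 15/56]; [15/56, 6385/3136]] and Xᵀy = [12, -25/14]ᵀ gives XᵀX·[p, q]ᵀ = Xᵀy.
Eliminating q: (6385/3136)·(row 1) − (15/56)·(row 2) gives (25315/3136)·p = (6385/3136)·12 − (15/56)·(-25/14) = 1395/56, so p = 15624/5063.
Then q = ((-25/14) − (15/56)·(15624/5063))/(6385/3136) = -6496/5063.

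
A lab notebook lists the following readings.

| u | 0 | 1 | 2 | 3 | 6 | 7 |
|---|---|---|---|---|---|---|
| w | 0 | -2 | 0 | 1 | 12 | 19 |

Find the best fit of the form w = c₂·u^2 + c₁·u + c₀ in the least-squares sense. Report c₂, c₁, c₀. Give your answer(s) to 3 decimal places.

Forming XᵀX = [[3795, 595, 99]; [595, 99, 19]; [99, 19, 6]] and Xᵀw = [1370, 206, 30]ᵀ gives XᵀX·[c₂, c₁, c₀]ᵀ = Xᵀw.
Row-reducing yields c₂ = 4099/7044, c₁ = -3193/2348, c₀ = -520/1761.

c₂ = 0.582, c₁ = -1.360, c₀ = -0.295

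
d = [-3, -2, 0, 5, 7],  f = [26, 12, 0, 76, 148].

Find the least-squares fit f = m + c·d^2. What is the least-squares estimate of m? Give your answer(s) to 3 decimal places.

m = -0.315

From the data, Σ1 = 5, Σd^2 = 87, Σd^2·d^2 = 3123.
Right-hand side: Σf = 262, Σd^2·f = 9434.
Δ = 5·3123 − 87² = 8046.
m = (262·3123 − 87·9434)/8046 = -422/1341; c = (5·9434 − 87·262)/8046 = 12188/4023.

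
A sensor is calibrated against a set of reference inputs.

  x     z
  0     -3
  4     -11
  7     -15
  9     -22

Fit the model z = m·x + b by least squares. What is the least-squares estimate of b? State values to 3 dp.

b = -2.750

Normal-equation sums: Σx·x = 146, Σx = 20, Σ1 = 4.
Moment sums: Σx·z = -347, Σz = -51.
Eliminating b: 4·(row 1) − 20·(row 2) gives 184·m = 4·(-347) − 20·(-51) = -368, so m = -2.
Then b = ((-51) − 20·(-2))/4 = -11/4.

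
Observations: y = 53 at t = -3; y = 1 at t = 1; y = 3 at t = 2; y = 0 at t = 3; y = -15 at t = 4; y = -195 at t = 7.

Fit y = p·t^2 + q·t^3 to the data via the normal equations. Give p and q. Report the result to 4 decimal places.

p = 2.9571, q = -0.9903

The normal equations are: 2836·p + 17864·q = -9305;  17864·p + 123268·q = -69251.
Δ = 2836·123268 − 17864² = 30465552.
p = ((-9305)·123268 − 17864·(-69251))/30465552 = 22522781/7616388; q = (2836·(-69251) − 17864·(-9305))/30465552 = -7542829/7616388.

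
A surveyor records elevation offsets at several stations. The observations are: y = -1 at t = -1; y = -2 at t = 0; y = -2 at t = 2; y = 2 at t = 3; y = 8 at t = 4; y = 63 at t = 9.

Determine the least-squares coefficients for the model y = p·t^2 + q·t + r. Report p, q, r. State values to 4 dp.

p = 0.9442, q = -1.1867, r = -2.7719

Normal-equation sums: Σt^2·t^2 = 6915, Σt^2·t = 827, Σt^2 = 111, Σt·t = 111, Σt = 17, Σ1 = 6.
For Aᵀy: Σt^2·y = 5240, Σt·y = 602, Σy = 68.
Row-reducing yields p = 40419/42808, q = -50801/42808, r = -59329/21404.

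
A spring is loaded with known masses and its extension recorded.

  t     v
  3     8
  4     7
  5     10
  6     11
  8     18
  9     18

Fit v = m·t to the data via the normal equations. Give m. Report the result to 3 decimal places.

Compute the Gram sums: Σt·t = 231.
Right-hand side: Σt·v = 474.
So AᵀA·[m]ᵀ = Aᵀv: [[231]]·[m]ᵀ = [474]ᵀ.
Hence m = 474 / 231 ≈ 2.05195.

m = 2.052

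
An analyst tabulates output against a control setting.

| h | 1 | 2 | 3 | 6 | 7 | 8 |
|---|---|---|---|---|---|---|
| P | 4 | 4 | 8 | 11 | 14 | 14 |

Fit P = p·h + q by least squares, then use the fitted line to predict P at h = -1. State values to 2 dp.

Forming MᵀM = [[163, 27]; [27, 6]] and MᵀP = [312, 55]ᵀ gives MᵀM·[p, q]ᵀ = MᵀP.
det = 163·6 − 27² = 249.
p = (312·6 − 27·55)/249 = 129/83; q = (163·55 − 27·312)/249 = 541/249.
At h = -1: P̂ = (129/83)·(-1) + (541/249)·(1) = 154/249.

P̂ = 0.62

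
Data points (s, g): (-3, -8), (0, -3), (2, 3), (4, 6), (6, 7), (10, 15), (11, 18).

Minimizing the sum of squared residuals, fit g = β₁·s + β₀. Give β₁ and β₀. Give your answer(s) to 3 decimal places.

Entries of XᵀX: Σs·s = 286, Σs = 30, Σ1 = 7.
Moment sums: Σs·g = 444, Σg = 38.
Normal equations: [[286, 30]; [30, 7]]·[β₁, β₀]ᵀ = [444, 38]ᵀ.
Determinant 286·7 − 30² = 1102.
β₁ = (444·7 − 30·38)/1102 = 984/551; β₀ = (286·38 − 30·444)/1102 = -1226/551.

β₁ = 1.786, β₀ = -2.225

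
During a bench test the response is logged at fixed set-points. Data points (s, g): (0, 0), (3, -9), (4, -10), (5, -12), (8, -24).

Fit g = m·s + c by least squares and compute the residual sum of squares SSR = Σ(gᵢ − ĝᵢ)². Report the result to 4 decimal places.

Normal-equation sums: Σs·s = 114, Σs = 20, Σ1 = 5.
For Mᵀg: Σs·g = -319, Σg = -55.
Determinant 114·5 − 20² = 170.
m = ((-319)·5 − 20·(-55))/170 = -99/34; c = (114·(-55) − 20·(-319))/170 = 11/17.
Residuals: -11/17, -31/34, 1, 65/34, -23/17; SSR = 263/34.

SSR = 7.7353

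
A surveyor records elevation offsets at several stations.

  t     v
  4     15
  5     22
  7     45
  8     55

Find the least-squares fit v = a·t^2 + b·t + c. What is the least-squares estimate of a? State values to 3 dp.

Compute the Gram sums: Σt^2·t^2 = 7378, Σt^2·t = 1044, Σt^2 = 154, Σt·t = 154, Σt = 24, Σ1 = 4.
And Σt^2·v = 6515, Σt·v = 925, Σv = 137.
Normal equations: [[7378, 1044, 154]; [1044, 154, 24]; [154, 24, 4]]·[a, b, c]ᵀ = [6515, 925, 137]ᵀ.
Solving the 3×3 system (Gaussian elimination) gives a = 1/2, b = 43/10, c = -54/5.

a = 0.500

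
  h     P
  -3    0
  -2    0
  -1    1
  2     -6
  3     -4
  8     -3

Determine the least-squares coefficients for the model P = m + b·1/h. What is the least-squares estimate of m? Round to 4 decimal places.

The normal equations are: 6·m + (-7/8)·b = -12;  (-7/8)·m + (1001/576)·b = -137/24.
(Σ1 = 6, Σ1/h = -7/8, Σ1/h·1/h = 1001/576, ΣP = -12, Σ1/h·P = -137/24.)
Determinant 6·(1001/576) − (-7/8)² = 1855/192.
m = ((-12)·(1001/576) − (-7/8)·(-137/24))/(1855/192) = -709/265; b = (6·(-137/24) − (-7/8)·(-12))/(1855/192) = -8592/1855.

m = -2.6755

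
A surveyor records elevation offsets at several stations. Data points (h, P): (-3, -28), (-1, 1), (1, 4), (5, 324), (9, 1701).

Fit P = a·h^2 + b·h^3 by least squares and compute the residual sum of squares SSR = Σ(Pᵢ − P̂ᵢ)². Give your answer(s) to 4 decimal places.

Setting ∂/∂a … = 0 gives: 7269·a + 61931·b = 145634;  61931·a + 547797·b = 1281288.
(Σh^2·h^2 = 7269, Σh^2·h^3 = 61931, Σh^3·h^3 = 547797, Σh^2·P = 145634, Σh^3·P = 1281288.)
Eliminating b: 547797·(row 1) − 61931·(row 2) gives 146487632·a = 547797·145634 − 61931·1281288 = 426421170, so a = 213210585/73243816.
Then b = (1281288 − 61931·(213210585/73243816))/547797 = 147211609/73243816.
Residuals: 2495665/36621908, 905605/9155477, -33723465/36621908, -359683/36621908, 205335/36621908; SSR = 31587483/36621908.

SSR = 0.8625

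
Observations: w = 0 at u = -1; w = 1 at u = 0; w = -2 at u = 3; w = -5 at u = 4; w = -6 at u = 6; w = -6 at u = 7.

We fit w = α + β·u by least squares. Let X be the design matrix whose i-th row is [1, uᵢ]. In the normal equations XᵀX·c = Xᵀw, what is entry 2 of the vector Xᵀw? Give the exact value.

-104

Entry 2 ↔ basis u, so (Xᵀw)_{2} = Σᵢ (u)·wᵢ = (-1)·(0) + (0)·(1) + (3)·(-2) + (4)·(-5) + (6)·(-6) + (7)·(-6) = -104.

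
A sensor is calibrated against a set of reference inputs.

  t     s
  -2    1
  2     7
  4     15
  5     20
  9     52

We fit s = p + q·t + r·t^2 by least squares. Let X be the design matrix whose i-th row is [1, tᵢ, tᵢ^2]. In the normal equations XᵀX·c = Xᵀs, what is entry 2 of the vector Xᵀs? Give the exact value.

640

Entry 2 ↔ basis t, so (Xᵀs)_{2} = Σᵢ (t)·sᵢ = (-2)·(1) + (2)·(7) + (4)·(15) + (5)·(20) + (9)·(52) = 640.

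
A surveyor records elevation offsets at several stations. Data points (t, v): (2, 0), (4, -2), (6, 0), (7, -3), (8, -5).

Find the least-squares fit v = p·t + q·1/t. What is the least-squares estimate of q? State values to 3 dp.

The normal equations are: 169·p + 5·q = -69;  5·p + (10621/28224)·q = -87/56.
Eliminating q: (10621/28224)·(row 1) − 5·(row 2) gives (1089349/28224)·p = (10621/28224)·(-69) − 5·(-87/56) = -171203/9408, so p = -513609/1089349.
Then q = ((-87/56) − 5·(-513609/1089349))/(10621/28224) = 2326968/1089349.

q = 2.136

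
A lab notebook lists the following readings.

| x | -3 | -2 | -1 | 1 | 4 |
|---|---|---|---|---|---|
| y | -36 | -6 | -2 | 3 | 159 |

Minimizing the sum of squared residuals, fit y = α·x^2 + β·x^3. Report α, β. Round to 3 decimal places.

α = 2.005, β = 1.983

With design matrix A, AᵀA = [[355, 749]; [749, 4891]] and Aᵀy = [2197, 11201]ᵀ.
det = 355·4891 − 749² = 1175304.
α = (2197·4891 − 749·11201)/1175304 = 392663/195884; β = (355·11201 − 749·2197)/1175304 = 388467/195884.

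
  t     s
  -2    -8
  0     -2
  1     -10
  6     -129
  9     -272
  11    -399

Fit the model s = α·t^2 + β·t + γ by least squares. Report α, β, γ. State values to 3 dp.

α = -2.981, β = -3.184, γ = -2.648

From the data, Σt^2·t^2 = 22515, Σt^2·t = 2269, Σt^2 = 243, Σt·t = 243, Σt = 25, Σ1 = 6.
Right-hand side: Σt^2·s = -74997, Σt·s = -7605, Σs = -820.
So AᵀA·[α, β, γ]ᵀ = Aᵀs: [[22515, 2269, 243]; [2269, 243, 25]; [243, 25, 6]]·[α, β, γ]ᵀ = [-74997, -7605, -820]ᵀ.
Inverting the 3×3 Gram matrix, [α, β, γ]ᵀ = [-32987/11064, -82211/25816, -51277/19362]ᵀ.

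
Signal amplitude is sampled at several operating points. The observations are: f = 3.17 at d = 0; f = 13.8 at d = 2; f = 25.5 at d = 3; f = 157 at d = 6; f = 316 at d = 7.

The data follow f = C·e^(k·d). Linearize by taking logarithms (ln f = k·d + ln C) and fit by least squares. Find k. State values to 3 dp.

k = 0.645

Let Y = ln f. Fitting Y = k·d + ln C by least squares:
XᵀX = [[98.0000, 18.0000]; [18.0000, 5]], rhs = [85.5930, 17.8291]ᵀ  (here Σd = 18.0000, Σ(d)² = 98.0000, Σln f = 17.8291, Σd·ln f = 85.5930).
Slope k = (n·Σd·ln f − Σd·Σln f)/(n·Σ(d)² − (Σd)²) = (5·85.5930 − 18.0000·17.8291)/166.0000 = 0.64483; ln C = (Σln f − k·Σd)/n = 1.24442.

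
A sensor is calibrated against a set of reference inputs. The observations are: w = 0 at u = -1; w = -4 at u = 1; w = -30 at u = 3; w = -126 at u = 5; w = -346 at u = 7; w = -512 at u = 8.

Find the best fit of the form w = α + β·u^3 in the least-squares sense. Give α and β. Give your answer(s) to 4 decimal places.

From the data, Σ1 = 6, Σu^3 = 1007, Σu^3·u^3 = 396149.
Moment sums: Σw = -1018, Σu^3·w = -397386.
Eliminating β: 396149·(row 1) − 1007·(row 2) gives 1362845·α = 396149·(-1018) − 1007·(-397386) = -3111980, so α = -622396/272569.
Then β = ((-397386) − 1007·(-622396/272569))/396149 = -271838/272569.

α = -2.2834, β = -0.9973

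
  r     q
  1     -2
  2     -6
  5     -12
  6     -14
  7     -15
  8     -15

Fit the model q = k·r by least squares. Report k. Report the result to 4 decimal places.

k = -2.1397

Compute the Gram sums: Σr·r = 179.
For Mᵀq: Σr·q = -383.
Normal equations: [[179]]·[k]ᵀ = [-383]ᵀ.
k = (-383)/179 = -2.13966.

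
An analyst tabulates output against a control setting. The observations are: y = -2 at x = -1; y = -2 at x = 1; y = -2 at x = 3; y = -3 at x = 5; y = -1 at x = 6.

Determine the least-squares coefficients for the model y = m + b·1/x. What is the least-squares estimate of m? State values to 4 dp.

Compute the Gram sums: Σ1 = 5, Σ1/x = 7/10, Σ1/x·1/x = 1961/900.
Moment sums: Σy = -10, Σ1/x·y = -43/30.
det = 5·(1961/900) − (7/10)² = 2341/225.
m = ((-10)·(1961/900) − (7/10)·(-43/30))/(2341/225) = -18707/9364; b = (5·(-43/30) − (7/10)·(-10))/(2341/225) = -75/4682.

m = -1.9978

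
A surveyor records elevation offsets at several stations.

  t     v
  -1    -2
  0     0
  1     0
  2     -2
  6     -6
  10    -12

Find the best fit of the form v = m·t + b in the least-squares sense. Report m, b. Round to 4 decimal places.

m = -1.0455, b = -0.5303

Setting ∂/∂m … = 0 gives: 142·m + 18·b = -158;  18·m + 6·b = -22.
Determinant 142·6 − 18² = 528.
m = ((-158)·6 − 18·(-22))/528 = -23/22; b = (142·(-22) − 18·(-158))/528 = -35/66.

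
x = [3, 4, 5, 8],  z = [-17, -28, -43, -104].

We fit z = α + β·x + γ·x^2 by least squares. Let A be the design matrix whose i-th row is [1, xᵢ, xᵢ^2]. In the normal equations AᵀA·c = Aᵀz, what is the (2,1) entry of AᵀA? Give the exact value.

Row 2 ↔ basis x, column 1 ↔ basis 1, so (AᵀA)_{2,1} = Σᵢ x = (3)·(1) + (4)·(1) + (5)·(1) + (8)·(1) = 20.

20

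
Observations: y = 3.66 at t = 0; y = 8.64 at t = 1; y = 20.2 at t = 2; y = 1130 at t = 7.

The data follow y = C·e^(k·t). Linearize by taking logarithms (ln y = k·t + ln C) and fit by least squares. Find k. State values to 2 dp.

Let Y = ln y. Fitting Y = k·t + ln C by least squares:
Σt = 10.0000, Σ(t)² = 54.0000, Σln y = 13.4895, Σt·ln y = 57.3776.
Normal system: [[54.0000, 10.0000]; [10.0000, 4]]·[k, ln C]ᵀ = [57.3776, 13.4895]ᵀ.
Slope k = (n·Σt·ln y − Σt·Σln y)/(n·Σ(t)² − (Σt)²) = (4·57.3776 − 10.0000·13.4895)/116.0000 = 0.81565; ln C = (Σln y − k·Σt)/n = 1.33326.

k = 0.82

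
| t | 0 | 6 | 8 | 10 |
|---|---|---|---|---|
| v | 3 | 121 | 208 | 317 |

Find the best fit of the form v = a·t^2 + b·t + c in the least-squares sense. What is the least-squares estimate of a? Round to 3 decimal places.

a = 2.925

Compute the Gram sums: Σt^2·t^2 = 15392, Σt^2·t = 1728, Σt^2 = 200, Σt·t = 200, Σt = 24, Σ1 = 4.
Moment sums: Σt^2·v = 49368, Σt·v = 5560, Σv = 649.
MᵀM·[a, b, c]ᵀ = Mᵀv becomes [[15392, 1728, 200]; [1728, 200, 24]; [200, 24, 4]]·[a, b, c]ᵀ = [49368, 5560, 649]ᵀ.
Inverting the 3×3 Gram matrix, [a, b, c]ᵀ = [4235/1448, 787/362, 1075/362]ᵀ.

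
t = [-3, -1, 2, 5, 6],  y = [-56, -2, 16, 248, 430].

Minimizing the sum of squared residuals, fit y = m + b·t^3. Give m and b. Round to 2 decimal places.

m = -0.83, b = 1.99

From the data, Σ1 = 5, Σt^3 = 321, Σt^3·t^3 = 63075.
Moment sums: Σy = 636, Σt^3·y = 125522.
So MᵀM·[m, b]ᵀ = Mᵀy: [[5, 321]; [321, 63075]]·[m, b]ᵀ = [636, 125522]ᵀ.
Eliminating b: 63075·(row 1) − 321·(row 2) gives 212334·m = 63075·636 − 321·125522 = -176862, so m = -29477/35389.
Then b = (125522 − 321·(-29477/35389))/63075 = 211727/106167.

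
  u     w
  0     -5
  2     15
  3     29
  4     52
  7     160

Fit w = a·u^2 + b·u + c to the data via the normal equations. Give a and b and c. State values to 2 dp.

Compute the Gram sums: Σu^2·u^2 = 2754, Σu^2·u = 442, Σu^2 = 78, Σu·u = 78, Σu = 16, Σ1 = 5.
Right-hand side: Σu^2·w = 8993, Σu·w = 1445, Σw = 251.
Inverting the 3×3 Gram matrix, [a, b, c]ᵀ = [3935/1306, 1513/653, -2754/653]ᵀ.

a = 3.01, b = 2.32, c = -4.22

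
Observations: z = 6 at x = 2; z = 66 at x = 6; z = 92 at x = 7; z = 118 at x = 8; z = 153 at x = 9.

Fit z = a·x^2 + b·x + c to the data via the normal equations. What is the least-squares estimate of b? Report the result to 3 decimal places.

Normal-equation sums: Σx^2·x^2 = 14370, Σx^2·x = 1808, Σx^2 = 234, Σx·x = 234, Σx = 32, Σ1 = 5.
Moment sums: Σx^2·z = 26853, Σx·z = 3373, Σz = 435.
Row-reducing yields a = 17071/8702, b = -5937/8702, c = -1926/4351.

b = -0.682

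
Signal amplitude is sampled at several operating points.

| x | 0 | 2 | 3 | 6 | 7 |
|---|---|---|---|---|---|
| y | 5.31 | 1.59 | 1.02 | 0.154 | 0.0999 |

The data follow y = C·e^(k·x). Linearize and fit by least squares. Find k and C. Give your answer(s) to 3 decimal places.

k = -0.575, C = 5.288

Linearized form: ln y = k·x + ln C. From the 5 transformed points,
Σx = 18.0000, Σ(x)² = 98.0000, Σln y = -2.0213, Σx·ln y = -26.3630.
Normal system: [[98.0000, 18.0000]; [18.0000, 5]]·[k, ln C]ᵀ = [-26.3630, -2.0213]ᵀ.
Δ = 98.0000·5 − (18.0000)² = 166.0000; k = (-26.3630·5 − 18.0000·-2.0213)/166.0000 = -0.57489, ln C = (98.0000·-2.0213 − 18.0000·-26.3630)/166.0000 = 1.66537, so C = exp(1.66537) = 5.28762.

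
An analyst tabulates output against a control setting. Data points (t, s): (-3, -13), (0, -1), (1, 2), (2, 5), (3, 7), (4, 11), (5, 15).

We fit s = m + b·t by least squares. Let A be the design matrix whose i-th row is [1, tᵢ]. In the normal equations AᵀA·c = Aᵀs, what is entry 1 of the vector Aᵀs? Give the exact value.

26

Entry 1 ↔ basis 1, so (Aᵀs)_{1} = Σᵢ sᵢ = (1)·(-13) + (1)·(-1) + (1)·(2) + (1)·(5) + (1)·(7) + (1)·(11) + (1)·(15) = 26.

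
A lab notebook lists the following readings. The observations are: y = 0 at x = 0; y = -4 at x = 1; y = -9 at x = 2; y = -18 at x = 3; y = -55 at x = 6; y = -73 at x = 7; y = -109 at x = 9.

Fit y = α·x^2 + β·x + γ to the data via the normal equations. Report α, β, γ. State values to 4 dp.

Forming MᵀM = [[10356, 1324, 180]; [1324, 180, 28]; [180, 28, 7]] and Mᵀy = [-14588, -1898, -268]ᵀ gives MᵀM·[α, β, γ]ᵀ = Mᵀy.
Solving the 3×3 system (Gaussian elimination) gives α = -21405/21568, β = -71861/21568, γ = 757/1348.

α = -0.9924, β = -3.3318, γ = 0.5616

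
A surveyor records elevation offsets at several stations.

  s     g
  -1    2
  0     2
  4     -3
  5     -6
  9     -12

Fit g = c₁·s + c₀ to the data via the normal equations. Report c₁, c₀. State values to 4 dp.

Sums needed: Σs·s = 123, Σs = 17, Σ1 = 5.
Moment sums: Σs·g = -152, Σg = -17.
XᵀX·[c₁, c₀]ᵀ = Xᵀg becomes [[123, 17]; [17, 5]]·[c₁, c₀]ᵀ = [-152, -17]ᵀ.
det = 123·5 − 17² = 326.
c₁ = ((-152)·5 − 17·(-17))/326 = -471/326; c₀ = (123·(-17) − 17·(-152))/326 = 493/326.

c₁ = -1.4448, c₀ = 1.5123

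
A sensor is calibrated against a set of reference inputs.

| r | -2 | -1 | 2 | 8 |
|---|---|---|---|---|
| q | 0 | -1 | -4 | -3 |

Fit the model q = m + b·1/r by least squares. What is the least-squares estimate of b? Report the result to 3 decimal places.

b = -2.360

Entries of AᵀA: Σ1 = 4, Σ1/r = -7/8, Σ1/r·1/r = 97/64.
For Aᵀq: Σq = -8, Σ1/r·q = -11/8.
So AᵀA·[m, b]ᵀ = Aᵀq: [[4, -7/8]; [-7/8, 97/64]]·[m, b]ᵀ = [-8, -11/8]ᵀ.
Δ = 4·(97/64) − (-7/8)² = 339/64.
m = ((-8)·(97/64) − (-7/8)·(-11/8))/(339/64) = -853/339; b = (4·(-11/8) − (-7/8)·(-8))/(339/64) = -800/339.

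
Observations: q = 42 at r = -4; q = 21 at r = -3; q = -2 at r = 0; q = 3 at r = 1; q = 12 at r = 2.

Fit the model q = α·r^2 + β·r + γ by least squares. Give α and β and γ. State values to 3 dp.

Sums needed: Σr^2·r^2 = 354, Σr^2·r = -82, Σr^2 = 30, Σr·r = 30, Σr = -4, Σ1 = 5.
Moment sums: Σr^2·q = 912, Σr·q = -204, Σq = 76.
So MᵀM·[α, β, γ]ᵀ = Mᵀq: [[354, -82, 30]; [-82, 30, -4]; [30, -4, 5]]·[α, β, γ]ᵀ = [912, -204, 76]ᵀ.
Row-reducing yields α = 2447/812, β = 33/28, γ = -787/406.

α = 3.014, β = 1.179, γ = -1.938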